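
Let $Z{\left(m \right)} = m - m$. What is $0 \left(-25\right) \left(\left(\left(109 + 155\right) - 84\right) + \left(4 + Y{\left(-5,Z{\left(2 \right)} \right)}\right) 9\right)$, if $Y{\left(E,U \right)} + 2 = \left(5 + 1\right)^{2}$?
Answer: $0$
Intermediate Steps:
$Z{\left(m \right)} = 0$
$Y{\left(E,U \right)} = 34$ ($Y{\left(E,U \right)} = -2 + \left(5 + 1\right)^{2} = -2 + 6^{2} = -2 + 36 = 34$)
$0 \left(-25\right) \left(\left(\left(109 + 155\right) - 84\right) + \left(4 + Y{\left(-5,Z{\left(2 \right)} \right)}\right) 9\right) = 0 \left(-25\right) \left(\left(\left(109 + 155\right) - 84\right) + \left(4 + 34\right) 9\right) = 0 \left(\left(264 - 84\right) + 38 \cdot 9\right) = 0 \left(180 + 342\right) = 0 \cdot 522 = 0$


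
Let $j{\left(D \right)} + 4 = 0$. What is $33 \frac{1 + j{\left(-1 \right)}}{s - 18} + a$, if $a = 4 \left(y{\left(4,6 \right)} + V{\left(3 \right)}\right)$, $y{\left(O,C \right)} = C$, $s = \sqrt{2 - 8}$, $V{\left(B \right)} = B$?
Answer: $\frac{207}{5} + \frac{3 i \sqrt{6}}{10} \approx 41.4 + 0.73485 i$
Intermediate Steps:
$s = i \sqrt{6}$ ($s = \sqrt{-6} = i \sqrt{6} \approx 2.4495 i$)
$j{\left(D \right)} = -4$ ($j{\left(D \right)} = -4 + 0 = -4$)
$a = 36$ ($a = 4 \left(6 + 3\right) = 4 \cdot 9 = 36$)
$33 \frac{1 + j{\left(-1 \right)}}{s - 18} + a = 33 \frac{1 - 4}{i \sqrt{6} - 18} + 36 = 33 \left(- \frac{3}{-18 + i \sqrt{6}}\right) + 36 = - \frac{99}{-18 + i \sqrt{6}} + 36 = 36 - \frac{99}{-18 + i \sqrt{6}}$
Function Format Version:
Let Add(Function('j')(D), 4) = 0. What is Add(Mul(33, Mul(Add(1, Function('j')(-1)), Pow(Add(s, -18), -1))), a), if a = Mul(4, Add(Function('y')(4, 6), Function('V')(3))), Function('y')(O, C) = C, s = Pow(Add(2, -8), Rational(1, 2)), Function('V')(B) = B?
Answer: Add(Rational(207, 5), Mul(Rational(3, 10), I, Pow(6, Rational(1, 2)))) ≈ Add(41.400, Mul(0.73485, I))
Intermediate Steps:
s = Mul(I, Pow(6, Rational(1, 2))) (s = Pow(-6, Rational(1, 2)) = Mul(I, Pow(6, Rational(1, 2))) ≈ Mul(2.4495, I))
Function('j')(D) = -4 (Function('j')(D) = Add(-4, 0) = -4)
a = 36 (a = Mul(4, Add(6, 3)) = Mul(4, 9) = 36)
Add(Mul(33, Mul(Add(1, Function('j')(-1)), Pow(Add(s, -18), -1))), a) = Add(Mul(33, Mul(Add(1, -4), Pow(Add(Mul(I, Pow(6, Rational(1, 2))), -18), -1))), 36) = Add(Mul(33, Mul(-3, Pow(Add(-18, Mul(I, Pow(6, Rational(1, 2)))), -1))), 36) = Add(Mul(-99, Pow(Add(-18, Mul(I, Pow(6, Rational(1, 2)))), -1)), 36) = Add(36, Mul(-99, Pow(Add(-18, Mul(I, Pow(6, Rational(1, 2)))), -1)))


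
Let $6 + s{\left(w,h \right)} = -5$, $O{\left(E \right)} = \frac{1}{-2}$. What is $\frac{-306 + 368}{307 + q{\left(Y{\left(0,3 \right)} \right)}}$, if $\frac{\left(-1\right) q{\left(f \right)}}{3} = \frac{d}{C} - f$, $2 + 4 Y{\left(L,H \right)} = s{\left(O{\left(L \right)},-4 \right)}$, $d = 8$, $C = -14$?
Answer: $\frac{1736}{8371} \approx 0.20738$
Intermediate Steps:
$O{\left(E \right)} = - \frac{1}{2}$
$s{\left(w,h \right)} = -11$ ($s{\left(w,h \right)} = -6 - 5 = -11$)
$Y{\left(L,H \right)} = - \frac{13}{4}$ ($Y{\left(L,H \right)} = - \frac{1}{2} + \frac{1}{4} \left(-11\right) = - \frac{1}{2} - \frac{11}{4} = - \frac{13}{4}$)
$q{\left(f \right)} = \frac{12}{7} + 3 f$ ($q{\left(f \right)} = - 3 \left(\frac{8}{-14} - f\right) = - 3 \left(8 \left(- \frac{1}{14}\right) - f\right) = - 3 \left(- \frac{4}{7} - f\right) = \frac{12}{7} + 3 f$)
$\frac{-306 + 368}{307 + q{\left(Y{\left(0,3 \right)} \right)}} = \frac{-306 + 368}{307 + \left(\frac{12}{7} + 3 \left(- \frac{13}{4}\right)\right)} = \frac{62}{307 + \left(\frac{12}{7} - \frac{39}{4}\right)} = \frac{62}{307 - \frac{225}{28}} = \frac{62}{\frac{8371}{28}} = 62 \cdot \frac{28}{8371} = \frac{1736}{8371}$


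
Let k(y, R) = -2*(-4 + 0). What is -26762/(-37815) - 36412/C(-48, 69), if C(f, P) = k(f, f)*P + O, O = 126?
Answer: -75487508/1424365 ≈ -52.997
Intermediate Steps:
k(y, R) = 8 (k(y, R) = -2*(-4) = 8)
C(f, P) = 126 + 8*P (C(f, P) = 8*P + 126 = 126 + 8*P)
-26762/(-37815) - 36412/C(-48, 69) = -26762/(-37815) - 36412/(126 + 8*69) = -26762*(-1/37815) - 36412/(126 + 552) = 26762/37815 - 36412/678 = 26762/37815 - 36412*1/678 = 26762/37815 - 18206/339 = -75487508/1424365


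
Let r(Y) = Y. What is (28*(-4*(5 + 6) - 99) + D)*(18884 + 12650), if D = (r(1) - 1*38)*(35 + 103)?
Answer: -287274740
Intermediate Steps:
D = -5106 (D = (1 - 1*38)*(35 + 103) = (1 - 38)*138 = -37*138 = -5106)
(28*(-4*(5 + 6) - 99) + D)*(18884 + 12650) = (28*(-4*(5 + 6) - 99) - 5106)*(18884 + 12650) = (28*(-4*11 - 99) - 5106)*31534 = (28*(-44 - 99) - 5106)*31534 = (28*(-143) - 5106)*31534 = (-4004 - 5106)*31534 = -9110*31534 = -287274740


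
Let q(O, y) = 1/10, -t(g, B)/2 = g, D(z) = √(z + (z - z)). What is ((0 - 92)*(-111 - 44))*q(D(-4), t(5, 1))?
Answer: 1426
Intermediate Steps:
D(z) = √z (D(z) = √(z + 0) = √z)
t(g, B) = -2*g
q(O, y) = ⅒
((0 - 92)*(-111 - 44))*q(D(-4), t(5, 1)) = ((0 - 92)*(-111 - 44))*(⅒) = -92*(-155)*(⅒) = 14260*(⅒) = 1426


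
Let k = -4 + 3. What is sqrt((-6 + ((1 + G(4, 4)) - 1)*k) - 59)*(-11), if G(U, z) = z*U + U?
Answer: -11*I*sqrt(85) ≈ -101.42*I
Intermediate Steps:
G(U, z) = U + U*z (G(U, z) = U*z + U = U + U*z)
k = -1
sqrt((-6 + ((1 + G(4, 4)) - 1)*k) - 59)*(-11) = sqrt((-6 + ((1 + 4*(1 + 4)) - 1)*(-1)) - 59)*(-11) = sqrt((-6 + ((1 + 4*5) - 1)*(-1)) - 59)*(-11) = sqrt((-6 + ((1 + 20) - 1)*(-1)) - 59)*(-11) = sqrt((-6 + (21 - 1)*(-1)) - 59)*(-11) = sqrt((-6 + 20*(-1)) - 59)*(-11) = sqrt((-6 - 20) - 59)*(-11) = sqrt(-26 - 59)*(-11) = sqrt(-85)*(-11) = (I*sqrt(85))*(-11) = -11*I*sqrt(85)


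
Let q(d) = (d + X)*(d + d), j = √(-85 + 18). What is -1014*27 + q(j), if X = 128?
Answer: -27512 + 256*I*√67 ≈ -27512.0 + 2095.4*I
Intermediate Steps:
j = I*√67 (j = √(-67) = I*√67 ≈ 8.1853*I)
q(d) = 2*d*(128 + d) (q(d) = (d + 128)*(d + d) = (128 + d)*(2*d) = 2*d*(128 + d))
-1014*27 + q(j) = -1014*27 + 2*(I*√67)*(128 + I*√67) = -27378 + 2*I*√67*(128 + I*√67)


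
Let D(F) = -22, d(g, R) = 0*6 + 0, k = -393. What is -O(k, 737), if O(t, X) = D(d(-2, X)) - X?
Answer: 759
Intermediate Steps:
d(g, R) = 0 (d(g, R) = 0 + 0 = 0)
O(t, X) = -22 - X
-O(k, 737) = -(-22 - 1*737) = -(-22 - 737) = -1*(-759) = 759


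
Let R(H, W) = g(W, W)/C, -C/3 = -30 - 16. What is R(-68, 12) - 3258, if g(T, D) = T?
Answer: -74932/23 ≈ -3257.9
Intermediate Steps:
C = 138 (C = -3*(-30 - 16) = -3*(-46) = 138)
R(H, W) = W/138
R(-68, 12) - 3258 = (1/138)*12 - 3258 = 2/23 - 3258 = -74932/23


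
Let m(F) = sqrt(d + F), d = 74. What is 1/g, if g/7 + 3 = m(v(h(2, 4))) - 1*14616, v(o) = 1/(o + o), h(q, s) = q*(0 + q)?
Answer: -116952/11968044865 - 2*sqrt(1186)/11968044865 ≈ -9.7778e-6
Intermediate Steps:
h(q, s) = q**2 (h(q, s) = q*q = q**2)
v(o) = 1/(2*o)
m(F) = sqrt(74 + F)
g = -102333 + 7*sqrt(1186)/4 (g = -21 + 7*(sqrt(74 + 1/(2*(2**2))) - 1*14616) = -21 + 7*(sqrt(74 + (1/2)/4) - 14616) = -21 + 7*(sqrt(74 + (1/2)*(1/4)) - 14616) = -21 + 7*(sqrt(74 + 1/8) - 14616) = -21 + 7*(sqrt(593/8) - 14616) = -21 + 7*(sqrt(1186)/4 - 14616) = -21 + 7*(-14616 + sqrt(1186)/4) = -21 + (-102312 + 7*sqrt(1186)/4) = -102333 + 7*sqrt(1186)/4 ≈ -1.0227e+5)
1/g = 1/(-102333 + 7*sqrt(1186)/4)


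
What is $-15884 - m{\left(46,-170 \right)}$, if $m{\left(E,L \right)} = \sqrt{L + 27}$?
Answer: $-15884 - i \sqrt{143} \approx -15884.0 - 11.958 i$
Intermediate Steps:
$m{\left(E,L \right)} = \sqrt{27 + L}$
$-15884 - m{\left(46,-170 \right)} = -15884 - \sqrt{27 - 170} = -15884 - \sqrt{-143} = -15884 - i \sqrt{143}$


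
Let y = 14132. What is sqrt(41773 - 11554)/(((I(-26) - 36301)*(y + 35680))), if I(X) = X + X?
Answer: -sqrt(30219)/1810815636 ≈ -9.5999e-8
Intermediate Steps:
I(X) = 2*X
sqrt(41773 - 11554)/(((I(-26) - 36301)*(y + 35680))) = sqrt(41773 - 11554)/(((2*(-26) - 36301)*(14132 + 35680))) = sqrt(30219)/(((-52 - 36301)*49812)) = sqrt(30219)/((-36353*49812)) = sqrt(30219)/(-1810815636) = sqrt(30219)*(-1/1810815636) = -sqrt(30219)/1810815636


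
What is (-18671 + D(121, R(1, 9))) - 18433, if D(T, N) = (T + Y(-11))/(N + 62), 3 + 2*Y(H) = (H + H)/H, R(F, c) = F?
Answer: -4674863/126 ≈ -37102.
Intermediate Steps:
Y(H) = -1/2 (Y(H) = -3/2 + ((H + H)/H)/2 = -3/2 + ((2*H)/H)/2 = -3/2 + (1/2)*2 = -3/2 + 1 = -1/2)
D(T, N) = (-1/2 + T)/(62 + N) (D(T, N) = (T - 1/2)/(N + 62) = (-1/2 + T)/(62 + N))
(-18671 + D(121, R(1, 9))) - 18433 = (-18671 + (-1/2 + 121)/(62 + 1)) - 18433 = (-18671 + (241/2)/63) - 18433 = (-18671 + (1/63)*(241/2)) - 18433 = (-18671 + 241/126) - 18433 = -2352305/126 - 18433 = -4674863/126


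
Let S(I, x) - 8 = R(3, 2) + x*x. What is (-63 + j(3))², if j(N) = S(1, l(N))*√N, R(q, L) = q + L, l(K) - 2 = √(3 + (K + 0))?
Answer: (63 - √3*(13 + (2 + √6)²))² ≈ 38.344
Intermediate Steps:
l(K) = 2 + √(3 + K) (l(K) = 2 + √(3 + (K + 0)) = 2 + √(3 + K))
R(q, L) = L + q
S(I, x) = 13 + x² (S(I, x) = 8 + ((2 + 3) + x*x) = 8 + (5 + x²) = 13 + x²)
j(N) = √N*(13 + (2 + √(3 + N))²) (j(N) = (13 + (2 + √(3 + N))²)*√N = √N*(13 + (2 + √(3 + N))²))
(-63 + j(3))² = (-63 + √3*(13 + (2 + √(3 + 3))²))² = (-63 + √3*(13 + (2 + √6)²))²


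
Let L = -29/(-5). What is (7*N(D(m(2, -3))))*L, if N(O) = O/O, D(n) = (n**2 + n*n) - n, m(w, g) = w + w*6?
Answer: 203/5 ≈ 40.600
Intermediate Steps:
m(w, g) = 7*w (m(w, g) = w + 6*w = 7*w)
L = 29/5 (L = -29*(-1/5) = 29/5 ≈ 5.8000)
D(n) = -n + 2*n**2 (D(n) = (n**2 + n**2) - n = 2*n**2 - n = -n + 2*n**2)
N(O) = 1
(7*N(D(m(2, -3))))*L = (7*1)*(29/5) = 7*(29/5) = 203/5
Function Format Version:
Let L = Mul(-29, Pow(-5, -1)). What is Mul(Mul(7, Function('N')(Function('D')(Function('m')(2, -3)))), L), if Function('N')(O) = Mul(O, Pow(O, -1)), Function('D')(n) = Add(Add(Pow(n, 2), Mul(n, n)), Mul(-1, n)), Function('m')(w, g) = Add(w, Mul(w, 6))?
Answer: Rational(203, 5) ≈ 40.600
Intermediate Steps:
Function('m')(w, g) = Mul(7, w) (Function('m')(w, g) = Add(w, Mul(6, w)) = Mul(7, w))
L = Rational(29, 5) (L = Mul(-29, Rational(-1, 5)) = Rational(29, 5) ≈ 5.8000)
Function('D')(n) = Add(Mul(-1, n), Mul(2, Pow(n, 2))) (Function('D')(n) = Add(Add(Pow(n, 2), Pow(n, 2)), Mul(-1, n)) = Add(Mul(2, Pow(n, 2)), Mul(-1, n)) = Add(Mul(-1, n), Mul(2, Pow(n, 2))))
Function('N')(O) = 1
Mul(Mul(7, Function('N')(Function('D')(Function('m')(2, -3)))), L) = Mul(Mul(7, 1), Rational(29, 5)) = Mul(7, Rational(29, 5)) = Rational(203, 5)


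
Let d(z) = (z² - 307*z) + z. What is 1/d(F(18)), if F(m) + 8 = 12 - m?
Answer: 1/4480 ≈ 0.00022321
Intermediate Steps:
F(m) = 4 - m (F(m) = -8 + (12 - m) = 4 - m)
d(z) = z² - 306*z
1/d(F(18)) = 1/((4 - 1*18)*(-306 + (4 - 1*18))) = 1/((4 - 18)*(-306 + (4 - 18))) = 1/(-14*(-306 - 14)) = 1/(-14*(-320)) = 1/4480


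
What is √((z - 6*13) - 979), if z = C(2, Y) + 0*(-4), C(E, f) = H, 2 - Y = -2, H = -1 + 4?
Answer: I*√1054 ≈ 32.465*I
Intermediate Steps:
H = 3
Y = 4 (Y = 2 - 1*(-2) = 2 + 2 = 4)
C(E, f) = 3
z = 3 (z = 3 + 0*(-4) = 3 + 0 = 3)
√((z - 6*13) - 979) = √((3 - 6*13) - 979) = √((3 - 78) - 979) = √(-75 - 979) = √(-1054) = I*√1054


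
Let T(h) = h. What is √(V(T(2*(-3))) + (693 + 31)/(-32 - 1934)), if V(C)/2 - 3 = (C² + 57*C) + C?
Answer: 4*I*√37345153/983 ≈ 24.867*I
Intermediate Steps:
V(C) = 6 + 2*C² + 116*C (V(C) = 6 + 2*((C² + 57*C) + C) = 6 + 2*(C² + 58*C) = 6 + (2*C² + 116*C) = 6 + 2*C² + 116*C)
√(V(T(2*(-3))) + (693 + 31)/(-32 - 1934)) = √((6 + 2*(2*(-3))² + 116*(2*(-3))) + (693 + 31)/(-32 - 1934)) = √((6 + 2*(-6)² + 116*(-6)) + 724/(-1966)) = √((6 + 2*36 - 696) + 724*(-1/1966)) = √((6 + 72 - 696) - 362/983) = √(-618 - 362/983) = √(-607856/983) = 4*I*√37345153/983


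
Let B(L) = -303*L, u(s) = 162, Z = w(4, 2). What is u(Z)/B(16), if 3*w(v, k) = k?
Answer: -27/808 ≈ -0.033416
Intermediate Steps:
w(v, k) = k/3
Z = 2/3 (Z = (1/3)*2 = 2/3 ≈ 0.66667)
u(Z)/B(16) = 162/((-303*16)) = 162/(-4848) = 162*(-1/4848) = -27/808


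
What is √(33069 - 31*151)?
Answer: 2*√7097 ≈ 168.49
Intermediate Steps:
√(33069 - 31*151) = √(33069 - 4681) = √28388 = 2*√7097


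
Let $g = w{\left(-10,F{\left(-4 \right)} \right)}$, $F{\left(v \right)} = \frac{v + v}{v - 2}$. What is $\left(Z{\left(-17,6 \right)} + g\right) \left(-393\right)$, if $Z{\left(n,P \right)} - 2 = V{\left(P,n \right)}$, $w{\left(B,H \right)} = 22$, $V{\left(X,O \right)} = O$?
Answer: $-2751$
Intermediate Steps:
$F{\left(v \right)} = \frac{2 v}{-2 + v}$
$Z{\left(n,P \right)} = 2 + n$
$g = 22$
$\left(Z{\left(-17,6 \right)} + g\right) \left(-393\right) = \left(\left(2 - 17\right) + 22\right) \left(-393\right) = \left(-15 + 22\right) \left(-393\right) = 7 \left(-393\right) = -2751$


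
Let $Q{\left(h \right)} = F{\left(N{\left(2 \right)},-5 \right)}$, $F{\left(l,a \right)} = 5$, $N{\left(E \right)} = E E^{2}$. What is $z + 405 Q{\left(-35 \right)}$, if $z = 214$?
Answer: $2239$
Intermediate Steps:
$N{\left(E \right)} = E^{3}$
$Q{\left(h \right)} = 5$
$z + 405 Q{\left(-35 \right)} = 214 + 405 \cdot 5 = 214 + 2025 = 2239$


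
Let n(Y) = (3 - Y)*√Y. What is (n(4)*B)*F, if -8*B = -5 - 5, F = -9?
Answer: 45/2 ≈ 22.500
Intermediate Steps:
n(Y) = √Y*(3 - Y)
B = 5/4 (B = -(-5 - 5)/8 = -⅛*(-10) = 5/4 ≈ 1.2500)
(n(4)*B)*F = ((√4*(3 - 1*4))*(5/4))*(-9) = ((2*(3 - 4))*(5/4))*(-9) = ((2*(-1))*(5/4))*(-9) = -2*5/4*(-9) = -5/2*(-9) = 45/2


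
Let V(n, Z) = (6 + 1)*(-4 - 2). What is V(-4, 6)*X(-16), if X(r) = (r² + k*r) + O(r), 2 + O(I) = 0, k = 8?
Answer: -5292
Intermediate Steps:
O(I) = -2 (O(I) = -2 + 0 = -2)
V(n, Z) = -42 (V(n, Z) = 7*(-6) = -42)
X(r) = -2 + r² + 8*r (X(r) = (r² + 8*r) - 2 = -2 + r² + 8*r)
V(-4, 6)*X(-16) = -42*(-2 + (-16)² + 8*(-16)) = -42*(-2 + 256 - 128) = -42*126 = -5292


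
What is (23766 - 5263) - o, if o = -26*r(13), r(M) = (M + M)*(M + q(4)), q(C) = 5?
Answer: 30671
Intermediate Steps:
r(M) = 2*M*(5 + M) (r(M) = (M + M)*(M + 5) = (2*M)*(5 + M) = 2*M*(5 + M))
o = -12168 (o = -52*13*(5 + 13) = -52*13*18 = -26*468 = -12168)
(23766 - 5263) - o = (23766 - 5263) - 1*(-12168) = 18503 + 12168 = 30671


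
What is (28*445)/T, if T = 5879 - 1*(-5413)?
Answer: 3115/2823 ≈ 1.1034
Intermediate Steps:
T = 11292 (T = 5879 + 5413 = 11292)
(28*445)/T = (28*445)/11292 = 12460*(1/11292) = 3115/2823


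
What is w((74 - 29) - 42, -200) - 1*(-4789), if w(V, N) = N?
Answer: 4589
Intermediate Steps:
w((74 - 29) - 42, -200) - 1*(-4789) = -200 - 1*(-4789) = -200 + 4789 = 4589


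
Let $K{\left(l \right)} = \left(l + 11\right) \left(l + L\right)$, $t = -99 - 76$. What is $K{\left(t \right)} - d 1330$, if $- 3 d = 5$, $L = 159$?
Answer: $\frac{14522}{3} \approx 4840.7$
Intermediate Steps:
$d = - \frac{5}{3}$ ($d = \left(- \frac{1}{3}\right) 5 = - \frac{5}{3} \approx -1.6667$)
$t = -175$ ($t = -99 - 76 = -175$)
$K{\left(l \right)} = \left(11 + l\right) \left(159 + l\right)$ ($K{\left(l \right)} = \left(l + 11\right) \left(l + 159\right) = \left(11 + l\right) \left(159 + l\right)$)
$K{\left(t \right)} - d 1330 = \left(1749 + \left(-175\right)^{2} + 170 \left(-175\right)\right) - \left(- \frac{5}{3}\right) 1330 = \left(1749 + 30625 - 29750\right) - - \frac{6650}{3} = 2624 + \frac{6650}{3} = \frac{14522}{3}$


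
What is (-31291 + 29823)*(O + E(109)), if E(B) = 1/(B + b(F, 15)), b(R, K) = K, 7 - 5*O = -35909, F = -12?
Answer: -1634467163/155 ≈ -1.0545e+7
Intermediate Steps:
O = 35916/5 (O = 7/5 - ⅕*(-35909) = 7/5 + 35909/5 = 35916/5 ≈ 7183.2)
E(B) = 1/(15 + B) (E(B) = 1/(B + 15) = 1/(15 + B))
(-31291 + 29823)*(O + E(109)) = (-31291 + 29823)*(35916/5 + 1/(15 + 109)) = -1468*(35916/5 + 1/124) = -1468*4453589/620 = -1634467163/155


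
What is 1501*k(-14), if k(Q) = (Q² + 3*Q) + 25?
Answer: 268679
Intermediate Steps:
k(Q) = 25 + Q² + 3*Q
1501*k(-14) = 1501*(25 + (-14)² + 3*(-14)) = 1501*(25 + 196 - 42) = 1501*179 = 268679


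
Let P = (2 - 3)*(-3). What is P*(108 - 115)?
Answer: -21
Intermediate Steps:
P = 3 (P = -1*(-3) = 3)
P*(108 - 115) = 3*(108 - 115) = 3*(-7) = -21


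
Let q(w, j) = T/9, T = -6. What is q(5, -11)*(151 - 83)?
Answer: -136/3 ≈ -45.333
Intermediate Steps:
q(w, j) = -2/3 (q(w, j) = -6/9 = -6*1/9 = -2/3)
q(5, -11)*(151 - 83) = -2*(151 - 83)/3 = -2/3*68 = -136/3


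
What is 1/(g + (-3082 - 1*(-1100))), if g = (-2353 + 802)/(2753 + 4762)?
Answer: -2505/4965427 ≈ -0.00050449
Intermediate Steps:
g = -517/2505 (g = -1551/7515 = -1551*1/7515 = -517/2505 ≈ -0.20639)
1/(g + (-3082 - 1*(-1100))) = 1/(-517/2505 + (-3082 - 1*(-1100))) = 1/(-517/2505 + (-3082 + 1100)) = 1/(-517/2505 - 1982) = 1/(-4965427/2505) = -2505/4965427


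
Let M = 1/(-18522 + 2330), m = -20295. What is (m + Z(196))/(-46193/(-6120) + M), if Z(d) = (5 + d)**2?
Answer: 249050609280/93493867 ≈ 2663.8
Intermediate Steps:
M = -1/16192 (M = 1/(-16192) = -1/16192 ≈ -6.1759e-5)
(m + Z(196))/(-46193/(-6120) + M) = (-20295 + (5 + 196)**2)/(-46193/(-6120) - 1/16192) = (-20295 + 201**2)/(-46193*(-1/6120) - 1/16192) = (-20295 + 40401)/(46193/6120 - 1/16192) = 20106/(93493867/12386880) = 20106*(12386880/93493867) = 249050609280/93493867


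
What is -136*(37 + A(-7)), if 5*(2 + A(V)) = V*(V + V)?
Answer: -37128/5 ≈ -7425.6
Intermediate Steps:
A(V) = -2 + 2*V²/5 (A(V) = -2 + (V*(V + V))/5 = -2 + (V*(2*V))/5 = -2 + (2*V²)/5 = -2 + 2*V²/5)
-136*(37 + A(-7)) = -136*(37 + (-2 + (⅖)*(-7)²)) = -136*(37 + (-2 + (⅖)*49)) = -136*(37 + (-2 + 98/5)) = -136*(37 + 88/5) = -136*273/5 = -37128/5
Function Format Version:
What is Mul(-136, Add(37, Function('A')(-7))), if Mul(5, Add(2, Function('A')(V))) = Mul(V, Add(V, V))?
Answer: Rational(-37128, 5) ≈ -7425.6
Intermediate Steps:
Function('A')(V) = Add(-2, Mul(Rational(2, 5), Pow(V, 2))) (Function('A')(V) = Add(-2, Mul(Rational(1, 5), Mul(V, Add(V, V)))) = Add(-2, Mul(Rational(1, 5), Mul(V, Mul(2, V)))) = Add(-2, Mul(Rational(1, 5), Mul(2, Pow(V, 2)))) = Add(-2, Mul(Rational(2, 5), Pow(V, 2))))
Mul(-136, Add(37, Function('A')(-7))) = Mul(-136, Add(37, Add(-2, Mul(Rational(2, 5), Pow(-7, 2))))) = Mul(-136, Add(37, Add(-2, Mul(Rational(2, 5), 49)))) = Mul(-136, Add(37, Add(-2, Rational(98, 5)))) = Mul(-136, Add(37, Rational(88, 5))) = Mul(-136, Rational(273, 5)) = Rational(-37128, 5)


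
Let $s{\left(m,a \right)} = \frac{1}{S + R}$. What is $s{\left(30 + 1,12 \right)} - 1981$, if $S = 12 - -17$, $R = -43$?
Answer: $- \frac{27735}{14} \approx -1981.1$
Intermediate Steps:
$S = 29$ ($S = 12 + 17 = 29$)
$s{\left(m,a \right)} = - \frac{1}{14}$ ($s{\left(m,a \right)} = \frac{1}{29 - 43} = \frac{1}{-14} = - \frac{1}{14}$)
$s{\left(30 + 1,12 \right)} - 1981 = - \frac{1}{14} - 1981 = - \frac{27735}{14}$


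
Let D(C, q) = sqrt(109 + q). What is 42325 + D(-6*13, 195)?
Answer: 42325 + 4*sqrt(19) ≈ 42342.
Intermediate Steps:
42325 + D(-6*13, 195) = 42325 + sqrt(109 + 195) = 42325 + sqrt(304) = 42325 + 4*sqrt(19)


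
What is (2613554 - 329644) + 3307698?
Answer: 5591608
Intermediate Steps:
(2613554 - 329644) + 3307698 = 2283910 + 3307698 = 5591608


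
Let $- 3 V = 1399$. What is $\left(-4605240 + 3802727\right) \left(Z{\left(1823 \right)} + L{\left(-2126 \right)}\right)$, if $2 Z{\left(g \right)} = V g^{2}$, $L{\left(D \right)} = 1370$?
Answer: $\frac{3731147004705163}{6} \approx 6.2186 \cdot 10^{14}$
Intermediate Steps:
$V = - \frac{1399}{3}$ ($V = \left(- \frac{1}{3}\right) 1399 = - \frac{1399}{3} \approx -466.33$)
$Z{\left(g \right)} = - \frac{1399 g^{2}}{6}$ ($Z{\left(g \right)} = \frac{\left(- \frac{1399}{3}\right) g^{2}}{2} = - \frac{1399 g^{2}}{6}$)
$\left(-4605240 + 3802727\right) \left(Z{\left(1823 \right)} + L{\left(-2126 \right)}\right) = \left(-4605240 + 3802727\right) \left(- \frac{1399 \cdot 1823^{2}}{6} + 1370\right) = - 802513 \left(\left(- \frac{1399}{6}\right) 3323329 + 1370\right) = - 802513 \left(- \frac{4649337271}{6} + 1370\right) = \left(-802513\right) \left(- \frac{4649329051}{6}\right) = \frac{3731147004705163}{6}$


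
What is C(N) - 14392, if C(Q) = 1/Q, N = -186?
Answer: -2676913/186 ≈ -14392.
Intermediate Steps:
C(N) - 14392 = 1/(-186) - 14392 = -1/186 - 14392 = -2676913/186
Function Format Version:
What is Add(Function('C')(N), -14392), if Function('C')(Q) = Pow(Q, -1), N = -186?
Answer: Rational(-2676913, 186) ≈ -14392.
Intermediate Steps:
Add(Function('C')(N), -14392) = Add(Pow(-186, -1), -14392) = Add(Rational(-1, 186), -14392) = Rational(-2676913, 186)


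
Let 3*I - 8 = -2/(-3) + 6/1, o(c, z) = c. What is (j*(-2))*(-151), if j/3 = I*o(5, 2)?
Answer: 66440/3 ≈ 22147.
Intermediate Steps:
I = 44/9 (I = 8/3 + (-2/(-3) + 6/1)/3 = 8/3 + (-2*(-⅓) + 6*1)/3 = 8/3 + (⅔ + 6)/3 = 8/3 + (⅓)*(20/3) = 8/3 + 20/9 = 44/9 ≈ 4.8889)
j = 220/3 (j = 3*((44/9)*5) = 3*(220/9) = 220/3 ≈ 73.333)
(j*(-2))*(-151) = ((220/3)*(-2))*(-151) = -440/3*(-151) = 66440/3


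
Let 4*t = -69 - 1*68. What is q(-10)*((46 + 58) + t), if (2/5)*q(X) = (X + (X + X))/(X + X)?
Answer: 4185/16 ≈ 261.56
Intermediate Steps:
q(X) = 15/4 (q(X) = 5*((X + (X + X))/(X + X))/2 = 5*((X + 2*X)/((2*X)))/2 = 5*((3*X)*(1/(2*X)))/2 = (5/2)*(3/2) = 15/4)
t = -137/4 (t = (-69 - 1*68)/4 = (-69 - 68)/4 = (¼)*(-137) = -137/4 ≈ -34.250)
q(-10)*((46 + 58) + t) = 15*((46 + 58) - 137/4)/4 = 15*(104 - 137/4)/4 = (15/4)*(279/4) = 4185/16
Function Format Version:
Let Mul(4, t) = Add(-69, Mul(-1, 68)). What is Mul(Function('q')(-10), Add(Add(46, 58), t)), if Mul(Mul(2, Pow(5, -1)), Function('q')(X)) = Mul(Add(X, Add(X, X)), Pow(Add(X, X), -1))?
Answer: Rational(4185, 16) ≈ 261.56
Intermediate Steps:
Function('q')(X) = Rational(15, 4) (Function('q')(X) = Mul(Rational(5, 2), Mul(Add(X, Add(X, X)), Pow(Add(X, X), -1))) = Mul(Rational(5, 2), Mul(Add(X, Mul(2, X)), Pow(Mul(2, X), -1))) = Mul(Rational(5, 2), Mul(Mul(3, X), Mul(Rational(1, 2), Pow(X, -1)))) = Mul(Rational(5, 2), Rational(3, 2)) = Rational(15, 4))
t = Rational(-137, 4) (t = Mul(Rational(1, 4), Add(-69, Mul(-1, 68))) = Mul(Rational(1, 4), Add(-69, -68)) = Mul(Rational(1, 4), -137) = Rational(-137, 4) ≈ -34.250)
Mul(Function('q')(-10), Add(Add(46, 58), t)) = Mul(Rational(15, 4), Add(Add(46, 58), Rational(-137, 4))) = Mul(Rational(15, 4), Add(104, Rational(-137, 4))) = Mul(Rational(15, 4), Rational(279, 4)) = Rational(4185, 16)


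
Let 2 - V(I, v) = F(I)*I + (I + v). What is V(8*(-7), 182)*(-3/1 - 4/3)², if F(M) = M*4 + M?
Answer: -296764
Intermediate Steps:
F(M) = 5*M (F(M) = 4*M + M = 5*M)
V(I, v) = 2 - I - v - 5*I² (V(I, v) = 2 - ((5*I)*I + (I + v)) = 2 - (5*I² + (I + v)) = 2 - (I + v + 5*I²) = 2 + (-I - v - 5*I²) = 2 - I - v - 5*I²)
V(8*(-7), 182)*(-3/1 - 4/3)² = (2 - 8*(-7) - 1*182 - 5*(8*(-7))²)*(-3/1 - 4/3)² = (2 - 1*(-56) - 182 - 5*(-56)²)*(-3*1 - 4*⅓)² = (2 + 56 - 182 - 5*3136)*(-3 - 4/3)² = (2 + 56 - 182 - 15680)*(-13/3)² = -15804*169/9 = -296764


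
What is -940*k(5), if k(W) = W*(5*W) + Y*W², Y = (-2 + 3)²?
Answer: -141000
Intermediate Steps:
Y = 1 (Y = 1² = 1)
k(W) = 6*W² (k(W) = W*(5*W) + 1*W² = 5*W² + W² = 6*W²)
-940*k(5) = -5640*5² = -5640*25 = -940*150 = -141000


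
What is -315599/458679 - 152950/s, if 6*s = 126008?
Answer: -6061812067/760489782 ≈ -7.9709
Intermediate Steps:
s = 63004/3 (s = (1/6)*126008 = 63004/3 ≈ 21001.)
-315599/458679 - 152950/s = -315599/458679 - 152950/63004/3 = -315599*1/458679 - 152950*3/63004 = -315599/458679 - 12075/1658 = -6061812067/760489782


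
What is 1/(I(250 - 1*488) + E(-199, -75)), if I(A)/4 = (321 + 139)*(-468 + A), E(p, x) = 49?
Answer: -1/1298991 ≈ -7.6983e-7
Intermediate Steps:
I(A) = -861120 + 1840*A (I(A) = 4*((321 + 139)*(-468 + A)) = 4*(460*(-468 + A)) = 4*(-215280 + 460*A) = -861120 + 1840*A)
1/(I(250 - 1*488) + E(-199, -75)) = 1/((-861120 + 1840*(250 - 1*488)) + 49) = 1/((-861120 + 1840*(250 - 488)) + 49) = 1/((-861120 + 1840*(-238)) + 49) = 1/((-861120 - 437920) + 49) = 1/(-1299040 + 49) = 1/(-1298991) = -1/1298991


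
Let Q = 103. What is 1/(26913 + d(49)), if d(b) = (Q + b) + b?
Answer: 1/27114 ≈ 3.6881e-5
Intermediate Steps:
d(b) = 103 + 2*b (d(b) = (103 + b) + b = 103 + 2*b)
1/(26913 + d(49)) = 1/(26913 + (103 + 2*49)) = 1/(26913 + (103 + 98)) = 1/(26913 + 201) = 1/27114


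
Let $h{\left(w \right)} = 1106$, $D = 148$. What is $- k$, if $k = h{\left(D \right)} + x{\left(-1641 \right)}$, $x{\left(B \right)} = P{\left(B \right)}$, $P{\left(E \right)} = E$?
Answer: $535$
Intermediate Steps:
$x{\left(B \right)} = B$
$k = -535$ ($k = 1106 - 1641 = -535$)
$- k = \left(-1\right) \left(-535\right) = 535$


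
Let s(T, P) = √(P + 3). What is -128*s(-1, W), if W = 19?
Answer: -128*√22 ≈ -600.37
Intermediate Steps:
s(T, P) = √(3 + P)
-128*s(-1, W) = -128*√(3 + 19) = -128*√22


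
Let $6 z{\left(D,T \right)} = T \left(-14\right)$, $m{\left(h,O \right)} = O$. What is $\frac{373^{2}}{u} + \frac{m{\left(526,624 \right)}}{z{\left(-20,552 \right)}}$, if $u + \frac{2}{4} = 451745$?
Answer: $- \frac{25672604}{145461729} \approx -0.17649$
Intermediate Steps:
$u = \frac{903489}{2}$ ($u = - \frac{1}{2} + 451745 = \frac{903489}{2} \approx 4.5174 \cdot 10^{5}$)
$z{\left(D,T \right)} = - \frac{7 T}{3}$ ($z{\left(D,T \right)} = \frac{T \left(-14\right)}{6} = \frac{\left(-14\right) T}{6} = - \frac{7 T}{3}$)
$\frac{373^{2}}{u} + \frac{m{\left(526,624 \right)}}{z{\left(-20,552 \right)}} = \frac{373^{2}}{\frac{903489}{2}} + \frac{624}{\left(- \frac{7}{3}\right) 552} = 139129 \cdot \frac{2}{903489} + \frac{624}{-1288} = \frac{278258}{903489} + 624 \left(- \frac{1}{1288}\right) = \frac{278258}{903489} - \frac{78}{161} = - \frac{25672604}{145461729}$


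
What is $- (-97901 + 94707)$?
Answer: $3194$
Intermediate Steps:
$- (-97901 + 94707) = \left(-1\right) \left(-3194\right) = 3194$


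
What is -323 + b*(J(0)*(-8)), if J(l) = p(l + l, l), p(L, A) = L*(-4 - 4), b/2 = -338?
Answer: -323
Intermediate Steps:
b = -676 (b = 2*(-338) = -676)
p(L, A) = -8*L (p(L, A) = L*(-8) = -8*L)
J(l) = -16*l (J(l) = -8*(l + l) = -16*l)
-323 + b*(J(0)*(-8)) = -323 - 676*(-16*0)*(-8) = -323 - 0*(-8) = -323 - 676*0 = -323 + 0 = -323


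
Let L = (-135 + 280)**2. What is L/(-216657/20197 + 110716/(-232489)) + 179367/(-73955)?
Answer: -15390761947998494/8190555224285 ≈ -1879.1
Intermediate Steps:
L = 21025 (L = 145**2 = 21025)
L/(-216657/20197 + 110716/(-232489)) + 179367/(-73955) = 21025/(-216657/20197 + 110716/(-232489)) + 179367/(-73955) = 21025/(-216657*1/20197 + 110716*(-1/232489)) + 179367*(-1/73955) = 21025/(-11403/1063 - 110716/232489) - 179367/73955 = 21025/(-2768763175/247135807) - 179367/73955 = 21025*(-247135807/2768763175) - 179367/73955 = -207841213687/110750527 - 179367/73955 = -15390761947998494/8190555224285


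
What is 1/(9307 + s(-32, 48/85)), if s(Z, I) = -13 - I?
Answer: 85/789942 ≈ 0.00010760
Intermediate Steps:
1/(9307 + s(-32, 48/85)) = 1/(9307 + (-13 - 48/85)) = 1/(9307 - 1153/85) = 1/(789942/85) = 85/789942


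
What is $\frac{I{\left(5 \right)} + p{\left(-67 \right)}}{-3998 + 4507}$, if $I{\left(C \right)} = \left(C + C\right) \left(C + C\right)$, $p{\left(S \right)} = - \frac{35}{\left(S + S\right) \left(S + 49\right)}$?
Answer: $\frac{241165}{1227708} \approx 0.19644$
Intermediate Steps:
$p{\left(S \right)} = - \frac{35}{2 S \left(49 + S\right)}$
$I{\left(C \right)} = 4 C^{2}$ ($I{\left(C \right)} = 2 C 2 C = 4 C^{2}$)
$\frac{I{\left(5 \right)} + p{\left(-67 \right)}}{-3998 + 4507} = \frac{4 \cdot 5^{2} - \frac{35}{2 \left(-67\right) \left(49 - 67\right)}}{-3998 + 4507} = \frac{4 \cdot 25 - - \frac{35}{134 \left(-18\right)}}{509} = \left(100 - \left(- \frac{35}{134}\right) \left(- \frac{1}{18}\right)\right) \frac{1}{509} = \left(100 - \frac{35}{2412}\right) \frac{1}{509} = \frac{241165}{2412} \cdot \frac{1}{509} = \frac{241165}{1227708}$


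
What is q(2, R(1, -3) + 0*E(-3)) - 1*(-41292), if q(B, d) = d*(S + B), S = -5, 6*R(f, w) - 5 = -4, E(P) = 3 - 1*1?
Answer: 82583/2 ≈ 41292.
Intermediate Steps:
E(P) = 2 (E(P) = 3 - 1 = 2)
R(f, w) = ⅙ (R(f, w) = ⅚ + (⅙)*(-4) = ⅚ - ⅔ = ⅙)
q(B, d) = d*(-5 + B)
q(2, R(1, -3) + 0*E(-3)) - 1*(-41292) = (⅙ + 0*2)*(-5 + 2) - 1*(-41292) = (⅙ + 0)*(-3) + 41292 = (⅙)*(-3) + 41292 = -½ + 41292 = 82583/2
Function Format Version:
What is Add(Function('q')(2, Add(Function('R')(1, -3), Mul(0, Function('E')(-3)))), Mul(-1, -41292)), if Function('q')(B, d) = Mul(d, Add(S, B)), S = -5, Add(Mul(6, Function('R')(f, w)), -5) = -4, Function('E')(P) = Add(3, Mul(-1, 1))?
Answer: Rational(82583, 2) ≈ 41292.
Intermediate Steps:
Function('E')(P) = 2 (Function('E')(P) = Add(3, -1) = 2)
Function('R')(f, w) = Rational(1, 6) (Function('R')(f, w) = Add(Rational(5, 6), Mul(Rational(1, 6), -4)) = Add(Rational(5, 6), Rational(-2, 3)) = Rational(1, 6))
Function('q')(B, d) = Mul(d, Add(-5, B))
Add(Function('q')(2, Add(Function('R')(1, -3), Mul(0, Function('E')(-3)))), Mul(-1, -41292)) = Add(Mul(Add(Rational(1, 6), Mul(0, 2)), Add(-5, 2)), Mul(-1, -41292)) = Add(Mul(Add(Rational(1, 6), 0), -3), 41292) = Add(Mul(Rational(1, 6), -3), 41292) = Add(Rational(-1, 2), 41292) = Rational(82583, 2)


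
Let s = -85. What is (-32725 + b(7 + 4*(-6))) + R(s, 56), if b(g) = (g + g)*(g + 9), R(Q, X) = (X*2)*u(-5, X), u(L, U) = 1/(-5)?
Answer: -162377/5 ≈ -32475.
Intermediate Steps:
u(L, U) = -1/5
R(Q, X) = -2*X/5 (R(Q, X) = (X*2)*(-1/5) = (2*X)*(-1/5) = -2*X/5)
b(g) = 2*g*(9 + g) (b(g) = (2*g)*(9 + g) = 2*g*(9 + g))
(-32725 + b(7 + 4*(-6))) + R(s, 56) = (-32725 + 2*(7 + 4*(-6))*(9 + (7 + 4*(-6)))) - 2/5*56 = (-32725 + 2*(7 - 24)*(9 + (7 - 24))) - 112/5 = (-32725 + 2*(-17)*(9 - 17)) - 112/5 = (-32725 + 2*(-17)*(-8)) - 112/5 = (-32725 + 272) - 112/5 = -32453 - 112/5 = -162377/5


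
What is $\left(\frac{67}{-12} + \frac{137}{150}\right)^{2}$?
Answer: $\frac{218089}{10000} \approx 21.809$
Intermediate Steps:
$\left(\frac{67}{-12} + \frac{137}{150}\right)^{2} = \left(67 \left(- \frac{1}{12}\right) + 137 \cdot \frac{1}{150}\right)^{2} = \left(- \frac{67}{12} + \frac{137}{150}\right)^{2} = \left(- \frac{467}{100}\right)^{2} = \frac{218089}{10000}$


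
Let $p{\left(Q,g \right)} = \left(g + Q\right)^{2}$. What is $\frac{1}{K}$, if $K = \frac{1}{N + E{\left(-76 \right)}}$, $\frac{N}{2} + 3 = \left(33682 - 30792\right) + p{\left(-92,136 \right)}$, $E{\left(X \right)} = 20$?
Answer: $9666$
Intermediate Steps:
$p{\left(Q,g \right)} = \left(Q + g\right)^{2}$
$N = 9646$ ($N = -6 + 2 \left(\left(33682 - 30792\right) + \left(-92 + 136\right)^{2}\right) = -6 + 2 \left(2890 + 44^{2}\right) = -6 + 2 \left(2890 + 1936\right) = -6 + 2 \cdot 4826 = -6 + 9652 = 9646$)
$K = \frac{1}{9666}$ ($K = \frac{1}{9646 + 20} = \frac{1}{9666} \approx 0.00010346$)
$\frac{1}{K} = \frac{1}{\frac{1}{9666}} = 9666$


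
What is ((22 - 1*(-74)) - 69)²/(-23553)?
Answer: -81/2617 ≈ -0.030951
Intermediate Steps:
((22 - 1*(-74)) - 69)²/(-23553) = ((22 + 74) - 69)²*(-1/23553) = (96 - 69)²*(-1/23553) = 27²*(-1/23553) = 729*(-1/23553) = -81/2617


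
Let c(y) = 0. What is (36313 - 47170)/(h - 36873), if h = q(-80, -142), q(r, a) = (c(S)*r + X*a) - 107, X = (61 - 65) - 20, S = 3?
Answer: 141/436 ≈ 0.32339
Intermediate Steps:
X = -24 (X = -4 - 20 = -24)
q(r, a) = -107 - 24*a (q(r, a) = (0*r - 24*a) - 107 = (0 - 24*a) - 107 = -24*a - 107 = -107 - 24*a)
h = 3301 (h = -107 - 24*(-142) = -107 + 3408 = 3301)
(36313 - 47170)/(h - 36873) = (36313 - 47170)/(3301 - 36873) = -10857/(-33572) = -10857*(-1/33572) = 141/436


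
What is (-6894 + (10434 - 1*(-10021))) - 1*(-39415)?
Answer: 52976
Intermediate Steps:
(-6894 + (10434 - 1*(-10021))) - 1*(-39415) = (-6894 + (10434 + 10021)) + 39415 = (-6894 + 20455) + 39415 = 13561 + 39415 = 52976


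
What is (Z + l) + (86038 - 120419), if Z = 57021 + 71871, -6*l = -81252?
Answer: 108053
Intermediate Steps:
l = 13542 (l = -⅙*(-81252) = 13542)
Z = 128892
(Z + l) + (86038 - 120419) = (128892 + 13542) + (86038 - 120419) = 142434 - 34381 = 108053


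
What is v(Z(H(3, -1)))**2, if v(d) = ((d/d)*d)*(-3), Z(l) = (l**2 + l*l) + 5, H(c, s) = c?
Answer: 4761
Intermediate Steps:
Z(l) = 5 + 2*l**2 (Z(l) = (l**2 + l**2) + 5 = 2*l**2 + 5 = 5 + 2*l**2)
v(d) = -3*d (v(d) = (1*d)*(-3) = d*(-3) = -3*d)
v(Z(H(3, -1)))**2 = (-3*(5 + 2*3**2))**2 = (-3*(5 + 2*9))**2 = (-3*(5 + 18))**2 = (-3*23)**2 = (-69)**2 = 4761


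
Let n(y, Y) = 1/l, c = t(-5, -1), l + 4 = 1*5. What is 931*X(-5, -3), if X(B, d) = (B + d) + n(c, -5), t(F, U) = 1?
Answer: -6517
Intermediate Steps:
l = 1 (l = -4 + 1*5 = -4 + 5 = 1)
c = 1
n(y, Y) = 1 (n(y, Y) = 1/1 = 1)
X(B, d) = 1 + B + d (X(B, d) = (B + d) + 1 = 1 + B + d)
931*X(-5, -3) = 931*(1 - 5 - 3) = 931*(-7) = -6517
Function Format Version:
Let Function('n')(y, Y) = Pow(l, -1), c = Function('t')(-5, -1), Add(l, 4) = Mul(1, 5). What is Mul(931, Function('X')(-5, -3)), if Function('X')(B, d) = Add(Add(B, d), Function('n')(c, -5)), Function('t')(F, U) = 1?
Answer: -6517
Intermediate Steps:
l = 1 (l = Add(-4, Mul(1, 5)) = Add(-4, 5) = 1)
c = 1
Function('n')(y, Y) = 1 (Function('n')(y, Y) = Pow(1, -1) = 1)
Function('X')(B, d) = Add(1, B, d) (Function('X')(B, d) = Add(Add(B, d), 1) = Add(1, B, d))
Mul(931, Function('X')(-5, -3)) = Mul(931, Add(1, -5, -3)) = Mul(931, -7) = -6517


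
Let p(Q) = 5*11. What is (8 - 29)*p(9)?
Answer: -1155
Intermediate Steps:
p(Q) = 55
(8 - 29)*p(9) = (8 - 29)*55 = -21*55 = -1155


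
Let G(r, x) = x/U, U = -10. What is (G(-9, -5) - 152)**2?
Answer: 91809/4 ≈ 22952.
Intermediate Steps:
G(r, x) = -x/10 (G(r, x) = x/(-10) = x*(-1/10) = -x/10)
(G(-9, -5) - 152)**2 = (-1/10*(-5) - 152)**2 = (1/2 - 152)**2 = (-303/2)**2 = 91809/4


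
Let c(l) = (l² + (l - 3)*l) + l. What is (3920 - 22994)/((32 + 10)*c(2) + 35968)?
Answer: -9537/18068 ≈ -0.52784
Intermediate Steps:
c(l) = l + l² + l*(-3 + l) (c(l) = (l² + (-3 + l)*l) + l = (l² + l*(-3 + l)) + l = l + l² + l*(-3 + l))
(3920 - 22994)/((32 + 10)*c(2) + 35968) = (3920 - 22994)/((32 + 10)*(2*2*(-1 + 2)) + 35968) = -19074/(42*(2*2*1) + 35968) = -19074/(42*4 + 35968) = -19074/(168 + 35968) = -19074/36136 = -19074*1/36136 = -9537/18068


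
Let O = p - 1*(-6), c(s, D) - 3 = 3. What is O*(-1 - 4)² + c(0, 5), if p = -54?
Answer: -1194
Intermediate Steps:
c(s, D) = 6 (c(s, D) = 3 + 3 = 6)
O = -48 (O = -54 - 1*(-6) = -54 + 6 = -48)
O*(-1 - 4)² + c(0, 5) = -48*(-1 - 4)² + 6 = -48*(-5)² + 6 = -48*25 + 6 = -1200 + 6 = -1194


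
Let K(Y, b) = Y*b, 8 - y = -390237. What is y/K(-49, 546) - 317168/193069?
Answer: -83829724577/5165368026 ≈ -16.229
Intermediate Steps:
y = 390245 (y = 8 - 1*(-390237) = 8 + 390237 = 390245)
y/K(-49, 546) - 317168/193069 = 390245/((-49*546)) - 317168/193069 = 390245/(-26754) - 317168*1/193069 = 390245*(-1/26754) - 317168/193069 = -390245/26754 - 317168/193069 = -83829724577/5165368026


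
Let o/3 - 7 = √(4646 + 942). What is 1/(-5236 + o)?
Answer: -5215/27145933 - 6*√1397/27145933 ≈ -0.00020037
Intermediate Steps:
o = 21 + 6*√1397 (o = 21 + 3*√(4646 + 942) = 21 + 3*√5588 = 21 + 3*(2*√1397) = 21 + 6*√1397 ≈ 245.26)
1/(-5236 + o) = 1/(-5236 + (21 + 6*√1397)) = 1/(-5215 + 6*√1397)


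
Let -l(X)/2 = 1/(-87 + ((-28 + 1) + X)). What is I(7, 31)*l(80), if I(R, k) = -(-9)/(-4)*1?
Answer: -9/68 ≈ -0.13235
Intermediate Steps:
I(R, k) = -9/4 (I(R, k) = -(-9)*(-1)/4*1 = -3*3/4*1 = -9/4*1 = -9/4)
l(X) = -2/(-114 + X) (l(X) = -2/(-87 + ((-28 + 1) + X)) = -2/(-87 + (-27 + X)) = -2/(-114 + X))
I(7, 31)*l(80) = -(-9)/(2*(-114 + 80)) = -(-9)/(2*(-34)) = -(-9)*(-1)/(2*34) = -9/4*1/17 = -9/68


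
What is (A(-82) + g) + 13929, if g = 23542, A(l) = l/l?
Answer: 37472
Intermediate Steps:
A(l) = 1
(A(-82) + g) + 13929 = (1 + 23542) + 13929 = 23543 + 13929 = 37472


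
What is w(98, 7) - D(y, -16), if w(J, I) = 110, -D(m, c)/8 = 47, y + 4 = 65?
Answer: 486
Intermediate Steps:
y = 61 (y = -4 + 65 = 61)
D(m, c) = -376 (D(m, c) = -8*47 = -376)
w(98, 7) - D(y, -16) = 110 - 1*(-376) = 110 + 376 = 486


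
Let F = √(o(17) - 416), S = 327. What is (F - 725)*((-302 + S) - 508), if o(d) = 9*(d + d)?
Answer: 350175 - 483*I*√110 ≈ 3.5018e+5 - 5065.8*I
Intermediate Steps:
o(d) = 18*d (o(d) = 9*(2*d) = 18*d)
F = I*√110 (F = √(18*17 - 416) = √(306 - 416) = √(-110) = I*√110 ≈ 10.488*I)
(F - 725)*((-302 + S) - 508) = (I*√110 - 725)*((-302 + 327) - 508) = (-725 + I*√110)*(25 - 508) = (-725 + I*√110)*(-483) = 350175 - 483*I*√110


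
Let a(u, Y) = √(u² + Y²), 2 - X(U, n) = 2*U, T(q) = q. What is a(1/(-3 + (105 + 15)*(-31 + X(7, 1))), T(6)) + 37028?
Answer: 37028 + √959636485/5163 ≈ 37034.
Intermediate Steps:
X(U, n) = 2 - 2*U
a(u, Y) = √(Y² + u²)
a(1/(-3 + (105 + 15)*(-31 + X(7, 1))), T(6)) + 37028 = √(6² + (1/(-3 + (105 + 15)*(-31 + (2 - 2*7))))²) + 37028 = √(36 + (1/(-3 + 120*(-31 + (2 - 14))))²) + 37028 = √(36 + (1/(-3 + 120*(-31 - 12)))²) + 37028 = √(36 + (1/(-3 + 120*(-43)))²) + 37028 = √(36 + (1/(-3 - 5160))²) + 37028 = √(36 + (1/(-5163))²) + 37028 = √(36 + (-1/5163)²) + 37028 = √(36 + 1/26656569) + 37028 = √(959636485/26656569) + 37028 = √959636485/5163 + 37028 = 37028 + √959636485/5163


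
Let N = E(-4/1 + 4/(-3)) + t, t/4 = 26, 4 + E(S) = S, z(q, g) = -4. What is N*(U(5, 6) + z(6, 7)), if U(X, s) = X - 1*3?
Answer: -568/3 ≈ -189.33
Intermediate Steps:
E(S) = -4 + S
t = 104 (t = 4*26 = 104)
U(X, s) = -3 + X (U(X, s) = X - 3 = -3 + X)
N = 284/3 (N = (-4 + (-4/1 + 4/(-3))) + 104 = (-4 + (-4*1 + 4*(-⅓))) + 104 = (-4 + (-4 - 4/3)) + 104 = (-4 - 16/3) + 104 = -28/3 + 104 = 284/3 ≈ 94.667)
N*(U(5, 6) + z(6, 7)) = 284*((-3 + 5) - 4)/3 = 284*(2 - 4)/3 = (284/3)*(-2) = -568/3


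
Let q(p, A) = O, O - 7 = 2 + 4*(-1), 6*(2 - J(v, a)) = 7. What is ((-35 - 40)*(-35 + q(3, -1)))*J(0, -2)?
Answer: 1875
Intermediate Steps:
J(v, a) = ⅚ (J(v, a) = 2 - ⅙*7 = 2 - 7/6 = ⅚)
O = 5 (O = 7 + (2 + 4*(-1)) = 7 + (2 - 4) = 7 - 2 = 5)
q(p, A) = 5
((-35 - 40)*(-35 + q(3, -1)))*J(0, -2) = ((-35 - 40)*(-35 + 5))*(⅚) = -75*(-30)*(⅚) = 2250*(⅚) = 1875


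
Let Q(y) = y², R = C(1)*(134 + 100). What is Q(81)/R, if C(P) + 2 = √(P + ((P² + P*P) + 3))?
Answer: 729/26 + 729*√6/52 ≈ 62.378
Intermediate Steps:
C(P) = -2 + √(3 + P + 2*P²) (C(P) = -2 + √(P + ((P² + P*P) + 3)) = -2 + √(P + ((P² + P²) + 3)) = -2 + √(P + (2*P² + 3)) = -2 + √(P + (3 + 2*P²)) = -2 + √(3 + P + 2*P²))
R = -468 + 234*√6 (R = (-2 + √(3 + 1 + 2*1²))*(134 + 100) = (-2 + √(3 + 1 + 2*1))*234 = (-2 + √(3 + 1 + 2))*234 = (-2 + √6)*234 = -468 + 234*√6 ≈ 105.18)
Q(81)/R = 81²/(-468 + 234*√6) = 6561/(-468 + 234*√6)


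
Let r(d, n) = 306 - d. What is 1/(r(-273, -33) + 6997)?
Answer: 1/7576 ≈ 0.00013200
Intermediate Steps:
1/(r(-273, -33) + 6997) = 1/((306 - 1*(-273)) + 6997) = 1/((306 + 273) + 6997) = 1/(579 + 6997) = 1/7576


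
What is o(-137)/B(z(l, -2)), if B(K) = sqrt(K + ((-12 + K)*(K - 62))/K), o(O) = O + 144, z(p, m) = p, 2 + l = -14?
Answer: -7*I*sqrt(610)/305 ≈ -0.56684*I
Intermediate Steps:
l = -16 (l = -2 - 14 = -16)
o(O) = 144 + O
B(K) = sqrt(K + (-62 + K)*(-12 + K)/K) (B(K) = sqrt(K + ((-12 + K)*(-62 + K))/K) = sqrt(K + ((-62 + K)*(-12 + K))/K) = sqrt(K + (-62 + K)*(-12 + K)/K))
o(-137)/B(z(l, -2)) = (144 - 137)/(sqrt(-74 + 2*(-16) + 744/(-16))) = 7/(sqrt(-74 - 32 + 744*(-1/16))) = 7/(sqrt(-74 - 32 - 93/2)) = 7/(sqrt(-305/2)) = 7/((I*sqrt(610)/2)) = 7*(-I*sqrt(610)/305) = -7*I*sqrt(610)/305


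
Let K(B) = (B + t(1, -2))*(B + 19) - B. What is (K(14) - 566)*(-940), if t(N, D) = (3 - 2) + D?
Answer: 141940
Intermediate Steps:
t(N, D) = 1 + D
K(B) = -B + (-1 + B)*(19 + B) (K(B) = (B + (1 - 2))*(B + 19) - B = (B - 1)*(19 + B) - B = (-1 + B)*(19 + B) - B = -B + (-1 + B)*(19 + B))
(K(14) - 566)*(-940) = ((-19 + 14**2 + 17*14) - 566)*(-940) = ((-19 + 196 + 238) - 566)*(-940) = (415 - 566)*(-940) = -151*(-940) = 141940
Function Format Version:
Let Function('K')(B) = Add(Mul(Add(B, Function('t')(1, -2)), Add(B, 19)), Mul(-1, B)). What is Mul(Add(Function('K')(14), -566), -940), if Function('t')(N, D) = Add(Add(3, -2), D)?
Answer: 141940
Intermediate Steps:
Function('t')(N, D) = Add(1, D)
Function('K')(B) = Add(Mul(-1, B), Mul(Add(-1, B), Add(19, B))) (Function('K')(B) = Add(Mul(Add(B, Add(1, -2)), Add(B, 19)), Mul(-1, B)) = Add(Mul(Add(B, -1), Add(19, B)), Mul(-1, B)) = Add(Mul(Add(-1, B), Add(19, B)), Mul(-1, B)) = Add(Mul(-1, B), Mul(Add(-1, B), Add(19, B))))
Mul(Add(Function('K')(14), -566), -940) = Mul(Add(Add(-19, Pow(14, 2), Mul(17, 14)), -566), -940) = Mul(Add(Add(-19, 196, 238), -566), -940) = Mul(Add(415, -566), -940) = Mul(-151, -940) = 141940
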